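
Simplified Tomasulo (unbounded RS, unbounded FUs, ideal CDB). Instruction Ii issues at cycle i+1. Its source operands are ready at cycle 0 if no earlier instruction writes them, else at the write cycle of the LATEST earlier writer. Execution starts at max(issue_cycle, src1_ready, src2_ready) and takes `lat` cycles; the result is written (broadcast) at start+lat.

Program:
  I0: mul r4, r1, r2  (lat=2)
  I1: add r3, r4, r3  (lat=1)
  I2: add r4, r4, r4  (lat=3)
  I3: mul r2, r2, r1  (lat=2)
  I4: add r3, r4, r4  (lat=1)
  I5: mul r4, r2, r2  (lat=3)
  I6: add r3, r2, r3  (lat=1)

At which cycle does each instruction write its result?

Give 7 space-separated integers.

I0 mul r4: issue@1 deps=(None,None) exec_start@1 write@3
I1 add r3: issue@2 deps=(0,None) exec_start@3 write@4
I2 add r4: issue@3 deps=(0,0) exec_start@3 write@6
I3 mul r2: issue@4 deps=(None,None) exec_start@4 write@6
I4 add r3: issue@5 deps=(2,2) exec_start@6 write@7
I5 mul r4: issue@6 deps=(3,3) exec_start@6 write@9
I6 add r3: issue@7 deps=(3,4) exec_start@7 write@8

Answer: 3 4 6 6 7 9 8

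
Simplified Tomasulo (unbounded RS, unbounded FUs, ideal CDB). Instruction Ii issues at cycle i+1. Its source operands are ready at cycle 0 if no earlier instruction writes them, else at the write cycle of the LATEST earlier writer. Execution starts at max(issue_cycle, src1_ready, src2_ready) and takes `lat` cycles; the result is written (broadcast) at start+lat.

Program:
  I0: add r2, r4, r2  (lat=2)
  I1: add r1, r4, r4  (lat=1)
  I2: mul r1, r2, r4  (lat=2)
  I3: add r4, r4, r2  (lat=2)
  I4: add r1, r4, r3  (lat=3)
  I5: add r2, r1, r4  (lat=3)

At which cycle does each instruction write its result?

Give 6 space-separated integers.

Answer: 3 3 5 6 9 12

Derivation:
I0 add r2: issue@1 deps=(None,None) exec_start@1 write@3
I1 add r1: issue@2 deps=(None,None) exec_start@2 write@3
I2 mul r1: issue@3 deps=(0,None) exec_start@3 write@5
I3 add r4: issue@4 deps=(None,0) exec_start@4 write@6
I4 add r1: issue@5 deps=(3,None) exec_start@6 write@9
I5 add r2: issue@6 deps=(4,3) exec_start@9 write@12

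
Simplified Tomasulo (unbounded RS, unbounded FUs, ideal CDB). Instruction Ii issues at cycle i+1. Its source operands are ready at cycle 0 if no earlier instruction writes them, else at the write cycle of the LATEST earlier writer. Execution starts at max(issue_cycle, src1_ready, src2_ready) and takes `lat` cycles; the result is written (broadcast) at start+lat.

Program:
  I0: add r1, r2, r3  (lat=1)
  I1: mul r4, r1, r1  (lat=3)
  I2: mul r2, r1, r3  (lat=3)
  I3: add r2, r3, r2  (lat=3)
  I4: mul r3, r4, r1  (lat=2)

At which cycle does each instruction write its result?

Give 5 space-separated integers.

Answer: 2 5 6 9 7

Derivation:
I0 add r1: issue@1 deps=(None,None) exec_start@1 write@2
I1 mul r4: issue@2 deps=(0,0) exec_start@2 write@5
I2 mul r2: issue@3 deps=(0,None) exec_start@3 write@6
I3 add r2: issue@4 deps=(None,2) exec_start@6 write@9
I4 mul r3: issue@5 deps=(1,0) exec_start@5 write@7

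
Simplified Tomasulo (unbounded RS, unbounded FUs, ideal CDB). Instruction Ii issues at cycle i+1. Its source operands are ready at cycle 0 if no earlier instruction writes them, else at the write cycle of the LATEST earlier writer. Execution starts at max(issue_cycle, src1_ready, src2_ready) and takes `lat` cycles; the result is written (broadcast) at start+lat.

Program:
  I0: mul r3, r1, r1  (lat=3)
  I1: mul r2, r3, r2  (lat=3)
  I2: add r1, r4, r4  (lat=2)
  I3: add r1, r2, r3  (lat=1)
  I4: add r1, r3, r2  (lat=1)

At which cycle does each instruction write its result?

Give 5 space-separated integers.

I0 mul r3: issue@1 deps=(None,None) exec_start@1 write@4
I1 mul r2: issue@2 deps=(0,None) exec_start@4 write@7
I2 add r1: issue@3 deps=(None,None) exec_start@3 write@5
I3 add r1: issue@4 deps=(1,0) exec_start@7 write@8
I4 add r1: issue@5 deps=(0,1) exec_start@7 write@8

Answer: 4 7 5 8 8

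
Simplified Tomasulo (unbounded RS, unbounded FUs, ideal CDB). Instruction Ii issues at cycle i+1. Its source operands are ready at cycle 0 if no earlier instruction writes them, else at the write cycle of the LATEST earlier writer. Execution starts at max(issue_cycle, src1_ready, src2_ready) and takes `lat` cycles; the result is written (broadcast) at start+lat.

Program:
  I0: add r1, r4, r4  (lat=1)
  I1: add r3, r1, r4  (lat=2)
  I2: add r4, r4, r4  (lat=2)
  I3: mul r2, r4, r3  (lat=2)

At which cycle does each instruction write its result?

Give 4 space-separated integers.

I0 add r1: issue@1 deps=(None,None) exec_start@1 write@2
I1 add r3: issue@2 deps=(0,None) exec_start@2 write@4
I2 add r4: issue@3 deps=(None,None) exec_start@3 write@5
I3 mul r2: issue@4 deps=(2,1) exec_start@5 write@7

Answer: 2 4 5 7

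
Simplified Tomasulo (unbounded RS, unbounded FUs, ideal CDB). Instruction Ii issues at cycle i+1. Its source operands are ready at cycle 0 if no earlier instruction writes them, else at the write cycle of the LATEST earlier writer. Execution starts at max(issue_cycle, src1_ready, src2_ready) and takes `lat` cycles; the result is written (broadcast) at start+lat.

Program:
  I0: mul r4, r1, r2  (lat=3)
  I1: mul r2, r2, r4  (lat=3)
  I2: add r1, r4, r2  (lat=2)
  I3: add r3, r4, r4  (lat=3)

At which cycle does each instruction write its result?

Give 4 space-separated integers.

Answer: 4 7 9 7

Derivation:
I0 mul r4: issue@1 deps=(None,None) exec_start@1 write@4
I1 mul r2: issue@2 deps=(None,0) exec_start@4 write@7
I2 add r1: issue@3 deps=(0,1) exec_start@7 write@9
I3 add r3: issue@4 deps=(0,0) exec_start@4 write@7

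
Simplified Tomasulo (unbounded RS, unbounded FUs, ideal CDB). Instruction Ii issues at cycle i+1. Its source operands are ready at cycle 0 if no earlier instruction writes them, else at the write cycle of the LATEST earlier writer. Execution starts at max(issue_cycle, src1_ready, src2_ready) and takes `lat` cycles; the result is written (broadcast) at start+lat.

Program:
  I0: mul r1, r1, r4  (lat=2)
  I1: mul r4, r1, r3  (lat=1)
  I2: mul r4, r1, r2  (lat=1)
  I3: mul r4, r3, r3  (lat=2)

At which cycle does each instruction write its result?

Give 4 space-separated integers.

I0 mul r1: issue@1 deps=(None,None) exec_start@1 write@3
I1 mul r4: issue@2 deps=(0,None) exec_start@3 write@4
I2 mul r4: issue@3 deps=(0,None) exec_start@3 write@4
I3 mul r4: issue@4 deps=(None,None) exec_start@4 write@6

Answer: 3 4 4 6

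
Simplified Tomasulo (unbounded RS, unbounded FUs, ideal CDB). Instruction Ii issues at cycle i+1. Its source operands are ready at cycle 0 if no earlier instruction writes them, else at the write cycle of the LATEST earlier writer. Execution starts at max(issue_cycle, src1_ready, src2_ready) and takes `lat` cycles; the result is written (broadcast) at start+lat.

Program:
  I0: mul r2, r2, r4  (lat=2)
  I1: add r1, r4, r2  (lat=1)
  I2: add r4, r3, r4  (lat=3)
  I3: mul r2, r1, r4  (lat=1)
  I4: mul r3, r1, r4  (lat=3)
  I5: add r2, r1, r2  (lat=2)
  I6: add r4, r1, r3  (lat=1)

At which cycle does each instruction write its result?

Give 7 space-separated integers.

Answer: 3 4 6 7 9 9 10

Derivation:
I0 mul r2: issue@1 deps=(None,None) exec_start@1 write@3
I1 add r1: issue@2 deps=(None,0) exec_start@3 write@4
I2 add r4: issue@3 deps=(None,None) exec_start@3 write@6
I3 mul r2: issue@4 deps=(1,2) exec_start@6 write@7
I4 mul r3: issue@5 deps=(1,2) exec_start@6 write@9
I5 add r2: issue@6 deps=(1,3) exec_start@7 write@9
I6 add r4: issue@7 deps=(1,4) exec_start@9 write@10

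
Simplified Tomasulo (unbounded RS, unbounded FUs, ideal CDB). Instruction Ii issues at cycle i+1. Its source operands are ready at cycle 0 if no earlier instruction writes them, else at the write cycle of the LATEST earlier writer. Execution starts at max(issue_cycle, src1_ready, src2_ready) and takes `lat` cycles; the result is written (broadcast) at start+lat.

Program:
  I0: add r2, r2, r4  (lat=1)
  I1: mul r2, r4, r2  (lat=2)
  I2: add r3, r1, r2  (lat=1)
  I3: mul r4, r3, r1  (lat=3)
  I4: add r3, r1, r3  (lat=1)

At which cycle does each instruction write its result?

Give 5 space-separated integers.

I0 add r2: issue@1 deps=(None,None) exec_start@1 write@2
I1 mul r2: issue@2 deps=(None,0) exec_start@2 write@4
I2 add r3: issue@3 deps=(None,1) exec_start@4 write@5
I3 mul r4: issue@4 deps=(2,None) exec_start@5 write@8
I4 add r3: issue@5 deps=(None,2) exec_start@5 write@6

Answer: 2 4 5 8 6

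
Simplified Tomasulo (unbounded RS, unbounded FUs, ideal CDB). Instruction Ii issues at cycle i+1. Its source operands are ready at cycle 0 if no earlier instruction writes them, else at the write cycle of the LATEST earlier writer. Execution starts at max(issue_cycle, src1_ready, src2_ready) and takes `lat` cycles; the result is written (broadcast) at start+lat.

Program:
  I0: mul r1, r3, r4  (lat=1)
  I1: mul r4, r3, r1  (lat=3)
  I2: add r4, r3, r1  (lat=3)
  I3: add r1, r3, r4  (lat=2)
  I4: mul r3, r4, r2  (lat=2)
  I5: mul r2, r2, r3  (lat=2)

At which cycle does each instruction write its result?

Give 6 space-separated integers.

I0 mul r1: issue@1 deps=(None,None) exec_start@1 write@2
I1 mul r4: issue@2 deps=(None,0) exec_start@2 write@5
I2 add r4: issue@3 deps=(None,0) exec_start@3 write@6
I3 add r1: issue@4 deps=(None,2) exec_start@6 write@8
I4 mul r3: issue@5 deps=(2,None) exec_start@6 write@8
I5 mul r2: issue@6 deps=(None,4) exec_start@8 write@10

Answer: 2 5 6 8 8 10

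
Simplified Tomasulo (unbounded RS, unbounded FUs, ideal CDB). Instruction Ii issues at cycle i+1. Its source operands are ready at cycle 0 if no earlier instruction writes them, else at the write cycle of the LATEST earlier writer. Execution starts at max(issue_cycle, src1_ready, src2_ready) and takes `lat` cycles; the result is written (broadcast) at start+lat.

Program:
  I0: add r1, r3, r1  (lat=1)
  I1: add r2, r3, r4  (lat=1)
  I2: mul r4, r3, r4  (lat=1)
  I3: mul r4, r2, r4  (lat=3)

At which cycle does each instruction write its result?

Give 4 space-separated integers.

I0 add r1: issue@1 deps=(None,None) exec_start@1 write@2
I1 add r2: issue@2 deps=(None,None) exec_start@2 write@3
I2 mul r4: issue@3 deps=(None,None) exec_start@3 write@4
I3 mul r4: issue@4 deps=(1,2) exec_start@4 write@7

Answer: 2 3 4 7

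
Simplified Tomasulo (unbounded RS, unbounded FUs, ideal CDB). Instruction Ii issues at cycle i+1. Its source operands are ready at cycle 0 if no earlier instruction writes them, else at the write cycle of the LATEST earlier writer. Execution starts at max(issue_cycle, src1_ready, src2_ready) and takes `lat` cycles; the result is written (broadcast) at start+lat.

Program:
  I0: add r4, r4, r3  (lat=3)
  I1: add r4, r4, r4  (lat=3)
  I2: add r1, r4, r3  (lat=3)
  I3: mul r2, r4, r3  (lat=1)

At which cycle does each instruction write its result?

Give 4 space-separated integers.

Answer: 4 7 10 8

Derivation:
I0 add r4: issue@1 deps=(None,None) exec_start@1 write@4
I1 add r4: issue@2 deps=(0,0) exec_start@4 write@7
I2 add r1: issue@3 deps=(1,None) exec_start@7 write@10
I3 mul r2: issue@4 deps=(1,None) exec_start@7 write@8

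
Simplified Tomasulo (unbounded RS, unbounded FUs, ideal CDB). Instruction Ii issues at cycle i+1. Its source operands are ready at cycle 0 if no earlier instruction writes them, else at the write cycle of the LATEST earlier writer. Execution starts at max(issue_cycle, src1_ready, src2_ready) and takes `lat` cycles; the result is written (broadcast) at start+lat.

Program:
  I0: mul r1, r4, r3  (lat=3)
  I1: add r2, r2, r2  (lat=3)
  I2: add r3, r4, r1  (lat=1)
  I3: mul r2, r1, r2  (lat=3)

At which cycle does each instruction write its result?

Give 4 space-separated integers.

I0 mul r1: issue@1 deps=(None,None) exec_start@1 write@4
I1 add r2: issue@2 deps=(None,None) exec_start@2 write@5
I2 add r3: issue@3 deps=(None,0) exec_start@4 write@5
I3 mul r2: issue@4 deps=(0,1) exec_start@5 write@8

Answer: 4 5 5 8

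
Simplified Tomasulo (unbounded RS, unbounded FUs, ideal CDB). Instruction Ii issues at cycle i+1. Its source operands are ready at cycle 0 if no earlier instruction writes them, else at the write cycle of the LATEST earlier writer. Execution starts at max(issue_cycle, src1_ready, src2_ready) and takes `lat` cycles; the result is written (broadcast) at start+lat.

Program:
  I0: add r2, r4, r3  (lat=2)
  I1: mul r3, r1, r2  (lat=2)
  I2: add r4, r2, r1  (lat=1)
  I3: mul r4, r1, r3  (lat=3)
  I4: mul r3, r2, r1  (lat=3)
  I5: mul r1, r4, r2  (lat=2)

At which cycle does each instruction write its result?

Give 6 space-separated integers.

I0 add r2: issue@1 deps=(None,None) exec_start@1 write@3
I1 mul r3: issue@2 deps=(None,0) exec_start@3 write@5
I2 add r4: issue@3 deps=(0,None) exec_start@3 write@4
I3 mul r4: issue@4 deps=(None,1) exec_start@5 write@8
I4 mul r3: issue@5 deps=(0,None) exec_start@5 write@8
I5 mul r1: issue@6 deps=(3,0) exec_start@8 write@10

Answer: 3 5 4 8 8 10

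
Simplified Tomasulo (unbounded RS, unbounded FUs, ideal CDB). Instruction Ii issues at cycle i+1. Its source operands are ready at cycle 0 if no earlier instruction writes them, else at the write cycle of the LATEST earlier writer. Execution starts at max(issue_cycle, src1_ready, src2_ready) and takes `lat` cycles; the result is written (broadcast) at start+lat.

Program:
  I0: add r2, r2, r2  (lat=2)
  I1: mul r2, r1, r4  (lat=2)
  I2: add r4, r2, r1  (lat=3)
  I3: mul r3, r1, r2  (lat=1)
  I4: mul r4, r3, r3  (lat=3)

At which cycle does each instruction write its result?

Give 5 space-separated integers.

Answer: 3 4 7 5 8

Derivation:
I0 add r2: issue@1 deps=(None,None) exec_start@1 write@3
I1 mul r2: issue@2 deps=(None,None) exec_start@2 write@4
I2 add r4: issue@3 deps=(1,None) exec_start@4 write@7
I3 mul r3: issue@4 deps=(None,1) exec_start@4 write@5
I4 mul r4: issue@5 deps=(3,3) exec_start@5 write@8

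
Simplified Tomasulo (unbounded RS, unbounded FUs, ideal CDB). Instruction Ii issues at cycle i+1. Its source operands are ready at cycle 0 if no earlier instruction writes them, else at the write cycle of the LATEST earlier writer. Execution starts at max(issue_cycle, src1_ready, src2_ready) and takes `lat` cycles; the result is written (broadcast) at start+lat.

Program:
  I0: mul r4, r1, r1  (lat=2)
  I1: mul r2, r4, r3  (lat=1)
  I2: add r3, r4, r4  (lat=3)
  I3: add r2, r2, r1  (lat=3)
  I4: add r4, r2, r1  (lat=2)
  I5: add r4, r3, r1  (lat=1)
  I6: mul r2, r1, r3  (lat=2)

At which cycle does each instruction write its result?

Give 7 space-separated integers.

I0 mul r4: issue@1 deps=(None,None) exec_start@1 write@3
I1 mul r2: issue@2 deps=(0,None) exec_start@3 write@4
I2 add r3: issue@3 deps=(0,0) exec_start@3 write@6
I3 add r2: issue@4 deps=(1,None) exec_start@4 write@7
I4 add r4: issue@5 deps=(3,None) exec_start@7 write@9
I5 add r4: issue@6 deps=(2,None) exec_start@6 write@7
I6 mul r2: issue@7 deps=(None,2) exec_start@7 write@9

Answer: 3 4 6 7 9 7 9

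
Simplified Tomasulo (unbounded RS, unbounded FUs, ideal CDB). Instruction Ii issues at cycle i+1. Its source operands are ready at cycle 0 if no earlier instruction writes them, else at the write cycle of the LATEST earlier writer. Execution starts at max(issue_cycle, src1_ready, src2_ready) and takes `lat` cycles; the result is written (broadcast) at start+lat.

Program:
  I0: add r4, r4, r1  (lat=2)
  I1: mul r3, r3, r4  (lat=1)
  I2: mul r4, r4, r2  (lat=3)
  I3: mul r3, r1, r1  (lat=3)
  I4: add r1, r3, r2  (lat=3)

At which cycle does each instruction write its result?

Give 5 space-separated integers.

Answer: 3 4 6 7 10

Derivation:
I0 add r4: issue@1 deps=(None,None) exec_start@1 write@3
I1 mul r3: issue@2 deps=(None,0) exec_start@3 write@4
I2 mul r4: issue@3 deps=(0,None) exec_start@3 write@6
I3 mul r3: issue@4 deps=(None,None) exec_start@4 write@7
I4 add r1: issue@5 deps=(3,None) exec_start@7 write@10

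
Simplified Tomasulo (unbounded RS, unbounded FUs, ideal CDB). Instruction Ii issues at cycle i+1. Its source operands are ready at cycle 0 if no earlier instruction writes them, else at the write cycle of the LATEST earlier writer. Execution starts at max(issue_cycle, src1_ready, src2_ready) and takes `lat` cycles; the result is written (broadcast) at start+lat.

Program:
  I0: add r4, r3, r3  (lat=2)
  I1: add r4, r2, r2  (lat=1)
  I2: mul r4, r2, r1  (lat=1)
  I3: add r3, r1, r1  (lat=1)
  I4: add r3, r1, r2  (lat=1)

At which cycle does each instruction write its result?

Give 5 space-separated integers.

I0 add r4: issue@1 deps=(None,None) exec_start@1 write@3
I1 add r4: issue@2 deps=(None,None) exec_start@2 write@3
I2 mul r4: issue@3 deps=(None,None) exec_start@3 write@4
I3 add r3: issue@4 deps=(None,None) exec_start@4 write@5
I4 add r3: issue@5 deps=(None,None) exec_start@5 write@6

Answer: 3 3 4 5 6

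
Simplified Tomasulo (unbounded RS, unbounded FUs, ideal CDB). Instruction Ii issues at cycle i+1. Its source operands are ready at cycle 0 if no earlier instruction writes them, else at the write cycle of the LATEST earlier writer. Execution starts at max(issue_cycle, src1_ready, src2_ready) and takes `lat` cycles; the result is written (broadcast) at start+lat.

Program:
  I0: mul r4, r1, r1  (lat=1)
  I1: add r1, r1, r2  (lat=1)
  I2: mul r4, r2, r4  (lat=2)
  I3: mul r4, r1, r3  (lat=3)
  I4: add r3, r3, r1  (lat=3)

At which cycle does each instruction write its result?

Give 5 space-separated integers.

Answer: 2 3 5 7 8

Derivation:
I0 mul r4: issue@1 deps=(None,None) exec_start@1 write@2
I1 add r1: issue@2 deps=(None,None) exec_start@2 write@3
I2 mul r4: issue@3 deps=(None,0) exec_start@3 write@5
I3 mul r4: issue@4 deps=(1,None) exec_start@4 write@7
I4 add r3: issue@5 deps=(None,1) exec_start@5 write@8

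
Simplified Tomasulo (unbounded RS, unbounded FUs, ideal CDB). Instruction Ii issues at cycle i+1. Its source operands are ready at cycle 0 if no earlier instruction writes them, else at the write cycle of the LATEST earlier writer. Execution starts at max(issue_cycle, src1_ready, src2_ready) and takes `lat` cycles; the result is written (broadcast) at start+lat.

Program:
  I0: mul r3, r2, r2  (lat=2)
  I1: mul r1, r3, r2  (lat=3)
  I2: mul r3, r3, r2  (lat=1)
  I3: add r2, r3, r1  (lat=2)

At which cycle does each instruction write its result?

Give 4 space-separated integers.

Answer: 3 6 4 8

Derivation:
I0 mul r3: issue@1 deps=(None,None) exec_start@1 write@3
I1 mul r1: issue@2 deps=(0,None) exec_start@3 write@6
I2 mul r3: issue@3 deps=(0,None) exec_start@3 write@4
I3 add r2: issue@4 deps=(2,1) exec_start@6 write@8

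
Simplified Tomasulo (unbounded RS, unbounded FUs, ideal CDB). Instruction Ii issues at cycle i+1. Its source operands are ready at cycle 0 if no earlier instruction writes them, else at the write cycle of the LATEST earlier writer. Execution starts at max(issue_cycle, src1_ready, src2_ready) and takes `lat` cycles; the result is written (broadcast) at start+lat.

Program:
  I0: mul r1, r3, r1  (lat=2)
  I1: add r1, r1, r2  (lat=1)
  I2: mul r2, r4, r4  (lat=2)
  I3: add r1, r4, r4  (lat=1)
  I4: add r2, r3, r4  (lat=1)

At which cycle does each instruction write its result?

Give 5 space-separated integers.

I0 mul r1: issue@1 deps=(None,None) exec_start@1 write@3
I1 add r1: issue@2 deps=(0,None) exec_start@3 write@4
I2 mul r2: issue@3 deps=(None,None) exec_start@3 write@5
I3 add r1: issue@4 deps=(None,None) exec_start@4 write@5
I4 add r2: issue@5 deps=(None,None) exec_start@5 write@6

Answer: 3 4 5 5 6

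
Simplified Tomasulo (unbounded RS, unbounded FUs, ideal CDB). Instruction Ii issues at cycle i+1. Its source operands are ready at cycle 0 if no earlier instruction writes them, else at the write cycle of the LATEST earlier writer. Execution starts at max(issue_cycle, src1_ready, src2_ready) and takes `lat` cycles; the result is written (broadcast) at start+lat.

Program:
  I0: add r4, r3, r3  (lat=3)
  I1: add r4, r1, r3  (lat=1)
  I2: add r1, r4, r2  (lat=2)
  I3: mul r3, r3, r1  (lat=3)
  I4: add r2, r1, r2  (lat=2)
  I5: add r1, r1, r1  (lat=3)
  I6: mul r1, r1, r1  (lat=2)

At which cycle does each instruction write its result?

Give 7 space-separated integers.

I0 add r4: issue@1 deps=(None,None) exec_start@1 write@4
I1 add r4: issue@2 deps=(None,None) exec_start@2 write@3
I2 add r1: issue@3 deps=(1,None) exec_start@3 write@5
I3 mul r3: issue@4 deps=(None,2) exec_start@5 write@8
I4 add r2: issue@5 deps=(2,None) exec_start@5 write@7
I5 add r1: issue@6 deps=(2,2) exec_start@6 write@9
I6 mul r1: issue@7 deps=(5,5) exec_start@9 write@11

Answer: 4 3 5 8 7 9 11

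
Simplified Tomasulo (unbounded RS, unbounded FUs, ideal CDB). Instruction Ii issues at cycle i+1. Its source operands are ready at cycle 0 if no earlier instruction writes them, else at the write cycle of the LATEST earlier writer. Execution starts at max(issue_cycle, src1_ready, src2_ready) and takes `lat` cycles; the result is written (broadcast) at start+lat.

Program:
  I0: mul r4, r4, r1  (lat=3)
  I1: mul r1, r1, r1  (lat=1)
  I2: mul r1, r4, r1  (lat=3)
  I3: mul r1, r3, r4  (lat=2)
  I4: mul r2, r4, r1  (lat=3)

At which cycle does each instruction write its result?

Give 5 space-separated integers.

Answer: 4 3 7 6 9

Derivation:
I0 mul r4: issue@1 deps=(None,None) exec_start@1 write@4
I1 mul r1: issue@2 deps=(None,None) exec_start@2 write@3
I2 mul r1: issue@3 deps=(0,1) exec_start@4 write@7
I3 mul r1: issue@4 deps=(None,0) exec_start@4 write@6
I4 mul r2: issue@5 deps=(0,3) exec_start@6 write@9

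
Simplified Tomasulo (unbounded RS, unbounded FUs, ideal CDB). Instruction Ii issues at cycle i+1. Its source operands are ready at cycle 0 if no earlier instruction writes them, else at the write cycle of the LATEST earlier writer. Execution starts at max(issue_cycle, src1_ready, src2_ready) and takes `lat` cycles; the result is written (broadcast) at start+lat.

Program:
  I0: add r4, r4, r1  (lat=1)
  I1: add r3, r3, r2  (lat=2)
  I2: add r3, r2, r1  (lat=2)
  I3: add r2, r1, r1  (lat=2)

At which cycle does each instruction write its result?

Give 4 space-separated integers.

Answer: 2 4 5 6

Derivation:
I0 add r4: issue@1 deps=(None,None) exec_start@1 write@2
I1 add r3: issue@2 deps=(None,None) exec_start@2 write@4
I2 add r3: issue@3 deps=(None,None) exec_start@3 write@5
I3 add r2: issue@4 deps=(None,None) exec_start@4 write@6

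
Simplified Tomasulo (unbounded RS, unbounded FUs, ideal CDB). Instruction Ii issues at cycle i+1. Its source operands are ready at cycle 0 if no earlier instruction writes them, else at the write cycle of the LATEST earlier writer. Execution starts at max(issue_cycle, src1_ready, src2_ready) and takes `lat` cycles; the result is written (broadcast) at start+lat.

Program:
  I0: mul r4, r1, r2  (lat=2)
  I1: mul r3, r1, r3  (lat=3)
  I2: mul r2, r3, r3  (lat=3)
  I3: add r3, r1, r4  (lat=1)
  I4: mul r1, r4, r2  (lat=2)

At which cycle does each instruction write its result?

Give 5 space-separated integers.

Answer: 3 5 8 5 10

Derivation:
I0 mul r4: issue@1 deps=(None,None) exec_start@1 write@3
I1 mul r3: issue@2 deps=(None,None) exec_start@2 write@5
I2 mul r2: issue@3 deps=(1,1) exec_start@5 write@8
I3 add r3: issue@4 deps=(None,0) exec_start@4 write@5
I4 mul r1: issue@5 deps=(0,2) exec_start@8 write@10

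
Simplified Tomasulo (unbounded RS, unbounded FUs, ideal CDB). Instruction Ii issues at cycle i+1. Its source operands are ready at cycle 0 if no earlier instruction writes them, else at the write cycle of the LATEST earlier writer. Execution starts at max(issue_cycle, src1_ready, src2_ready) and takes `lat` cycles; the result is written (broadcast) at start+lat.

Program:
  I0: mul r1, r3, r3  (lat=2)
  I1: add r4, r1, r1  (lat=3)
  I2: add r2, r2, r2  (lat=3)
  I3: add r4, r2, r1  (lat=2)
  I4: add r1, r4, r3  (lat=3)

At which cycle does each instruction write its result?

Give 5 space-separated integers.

I0 mul r1: issue@1 deps=(None,None) exec_start@1 write@3
I1 add r4: issue@2 deps=(0,0) exec_start@3 write@6
I2 add r2: issue@3 deps=(None,None) exec_start@3 write@6
I3 add r4: issue@4 deps=(2,0) exec_start@6 write@8
I4 add r1: issue@5 deps=(3,None) exec_start@8 write@11

Answer: 3 6 6 8 11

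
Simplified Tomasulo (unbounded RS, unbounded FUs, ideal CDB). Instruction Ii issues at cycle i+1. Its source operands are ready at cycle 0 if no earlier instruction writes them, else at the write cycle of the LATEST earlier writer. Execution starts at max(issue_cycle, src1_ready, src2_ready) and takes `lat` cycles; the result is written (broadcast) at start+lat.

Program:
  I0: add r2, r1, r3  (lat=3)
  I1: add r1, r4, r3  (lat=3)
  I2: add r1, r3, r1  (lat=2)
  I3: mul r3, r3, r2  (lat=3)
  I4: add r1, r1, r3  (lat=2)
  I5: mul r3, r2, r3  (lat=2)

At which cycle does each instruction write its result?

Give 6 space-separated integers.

I0 add r2: issue@1 deps=(None,None) exec_start@1 write@4
I1 add r1: issue@2 deps=(None,None) exec_start@2 write@5
I2 add r1: issue@3 deps=(None,1) exec_start@5 write@7
I3 mul r3: issue@4 deps=(None,0) exec_start@4 write@7
I4 add r1: issue@5 deps=(2,3) exec_start@7 write@9
I5 mul r3: issue@6 deps=(0,3) exec_start@7 write@9

Answer: 4 5 7 7 9 9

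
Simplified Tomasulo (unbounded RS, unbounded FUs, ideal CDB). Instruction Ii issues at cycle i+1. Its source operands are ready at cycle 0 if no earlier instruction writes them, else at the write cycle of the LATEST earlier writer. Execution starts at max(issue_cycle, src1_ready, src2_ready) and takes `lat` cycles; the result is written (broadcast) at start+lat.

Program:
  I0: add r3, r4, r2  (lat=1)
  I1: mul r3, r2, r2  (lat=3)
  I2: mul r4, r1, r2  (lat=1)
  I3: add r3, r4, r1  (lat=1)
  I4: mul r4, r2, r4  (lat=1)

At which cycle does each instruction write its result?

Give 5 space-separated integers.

Answer: 2 5 4 5 6

Derivation:
I0 add r3: issue@1 deps=(None,None) exec_start@1 write@2
I1 mul r3: issue@2 deps=(None,None) exec_start@2 write@5
I2 mul r4: issue@3 deps=(None,None) exec_start@3 write@4
I3 add r3: issue@4 deps=(2,None) exec_start@4 write@5
I4 mul r4: issue@5 deps=(None,2) exec_start@5 write@6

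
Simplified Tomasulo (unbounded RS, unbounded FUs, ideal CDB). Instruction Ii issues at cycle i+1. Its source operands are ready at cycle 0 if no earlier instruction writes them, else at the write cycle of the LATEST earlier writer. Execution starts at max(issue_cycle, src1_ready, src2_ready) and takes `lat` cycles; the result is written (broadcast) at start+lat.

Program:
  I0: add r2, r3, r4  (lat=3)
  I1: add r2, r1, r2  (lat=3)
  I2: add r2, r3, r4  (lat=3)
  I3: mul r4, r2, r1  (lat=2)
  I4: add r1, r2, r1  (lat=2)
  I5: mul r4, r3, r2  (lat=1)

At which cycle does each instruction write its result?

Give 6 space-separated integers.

I0 add r2: issue@1 deps=(None,None) exec_start@1 write@4
I1 add r2: issue@2 deps=(None,0) exec_start@4 write@7
I2 add r2: issue@3 deps=(None,None) exec_start@3 write@6
I3 mul r4: issue@4 deps=(2,None) exec_start@6 write@8
I4 add r1: issue@5 deps=(2,None) exec_start@6 write@8
I5 mul r4: issue@6 deps=(None,2) exec_start@6 write@7

Answer: 4 7 6 8 8 7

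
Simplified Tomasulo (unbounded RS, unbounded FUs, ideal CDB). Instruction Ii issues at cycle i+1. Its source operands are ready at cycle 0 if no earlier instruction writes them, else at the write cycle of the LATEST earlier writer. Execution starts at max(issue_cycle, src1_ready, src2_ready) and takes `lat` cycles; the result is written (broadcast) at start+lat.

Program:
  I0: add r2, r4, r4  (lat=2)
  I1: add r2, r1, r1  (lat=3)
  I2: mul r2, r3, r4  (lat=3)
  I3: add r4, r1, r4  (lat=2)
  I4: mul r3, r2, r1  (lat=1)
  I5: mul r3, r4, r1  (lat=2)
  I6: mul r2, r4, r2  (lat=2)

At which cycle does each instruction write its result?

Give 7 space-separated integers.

I0 add r2: issue@1 deps=(None,None) exec_start@1 write@3
I1 add r2: issue@2 deps=(None,None) exec_start@2 write@5
I2 mul r2: issue@3 deps=(None,None) exec_start@3 write@6
I3 add r4: issue@4 deps=(None,None) exec_start@4 write@6
I4 mul r3: issue@5 deps=(2,None) exec_start@6 write@7
I5 mul r3: issue@6 deps=(3,None) exec_start@6 write@8
I6 mul r2: issue@7 deps=(3,2) exec_start@7 write@9

Answer: 3 5 6 6 7 8 9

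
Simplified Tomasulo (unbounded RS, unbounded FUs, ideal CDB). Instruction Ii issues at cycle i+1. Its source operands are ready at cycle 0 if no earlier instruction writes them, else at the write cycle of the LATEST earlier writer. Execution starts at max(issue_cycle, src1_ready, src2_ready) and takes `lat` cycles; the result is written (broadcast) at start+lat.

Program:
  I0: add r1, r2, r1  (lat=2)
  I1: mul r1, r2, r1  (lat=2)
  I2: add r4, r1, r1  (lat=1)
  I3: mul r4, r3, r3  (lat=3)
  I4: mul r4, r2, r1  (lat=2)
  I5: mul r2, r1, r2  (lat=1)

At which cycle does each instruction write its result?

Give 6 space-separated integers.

Answer: 3 5 6 7 7 7

Derivation:
I0 add r1: issue@1 deps=(None,None) exec_start@1 write@3
I1 mul r1: issue@2 deps=(None,0) exec_start@3 write@5
I2 add r4: issue@3 deps=(1,1) exec_start@5 write@6
I3 mul r4: issue@4 deps=(None,None) exec_start@4 write@7
I4 mul r4: issue@5 deps=(None,1) exec_start@5 write@7
I5 mul r2: issue@6 deps=(1,None) exec_start@6 write@7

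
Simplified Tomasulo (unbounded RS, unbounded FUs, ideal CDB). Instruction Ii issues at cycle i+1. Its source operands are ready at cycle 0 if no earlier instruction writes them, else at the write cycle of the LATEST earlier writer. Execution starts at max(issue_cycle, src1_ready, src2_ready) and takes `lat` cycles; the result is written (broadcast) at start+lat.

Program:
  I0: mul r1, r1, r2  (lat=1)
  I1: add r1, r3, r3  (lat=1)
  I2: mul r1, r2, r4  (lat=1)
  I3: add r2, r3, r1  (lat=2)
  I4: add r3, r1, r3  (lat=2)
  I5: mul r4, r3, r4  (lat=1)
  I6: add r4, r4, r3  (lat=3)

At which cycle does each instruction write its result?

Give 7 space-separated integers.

Answer: 2 3 4 6 7 8 11

Derivation:
I0 mul r1: issue@1 deps=(None,None) exec_start@1 write@2
I1 add r1: issue@2 deps=(None,None) exec_start@2 write@3
I2 mul r1: issue@3 deps=(None,None) exec_start@3 write@4
I3 add r2: issue@4 deps=(None,2) exec_start@4 write@6
I4 add r3: issue@5 deps=(2,None) exec_start@5 write@7
I5 mul r4: issue@6 deps=(4,None) exec_start@7 write@8
I6 add r4: issue@7 deps=(5,4) exec_start@8 write@11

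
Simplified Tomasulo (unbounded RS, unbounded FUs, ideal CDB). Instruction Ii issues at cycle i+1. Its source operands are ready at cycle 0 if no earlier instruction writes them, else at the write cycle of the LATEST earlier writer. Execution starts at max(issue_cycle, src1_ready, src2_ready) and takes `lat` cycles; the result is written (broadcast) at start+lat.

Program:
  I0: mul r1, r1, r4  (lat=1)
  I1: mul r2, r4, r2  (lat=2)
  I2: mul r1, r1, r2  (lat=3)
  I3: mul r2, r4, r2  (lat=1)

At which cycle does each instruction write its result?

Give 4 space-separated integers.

Answer: 2 4 7 5

Derivation:
I0 mul r1: issue@1 deps=(None,None) exec_start@1 write@2
I1 mul r2: issue@2 deps=(None,None) exec_start@2 write@4
I2 mul r1: issue@3 deps=(0,1) exec_start@4 write@7
I3 mul r2: issue@4 deps=(None,1) exec_start@4 write@5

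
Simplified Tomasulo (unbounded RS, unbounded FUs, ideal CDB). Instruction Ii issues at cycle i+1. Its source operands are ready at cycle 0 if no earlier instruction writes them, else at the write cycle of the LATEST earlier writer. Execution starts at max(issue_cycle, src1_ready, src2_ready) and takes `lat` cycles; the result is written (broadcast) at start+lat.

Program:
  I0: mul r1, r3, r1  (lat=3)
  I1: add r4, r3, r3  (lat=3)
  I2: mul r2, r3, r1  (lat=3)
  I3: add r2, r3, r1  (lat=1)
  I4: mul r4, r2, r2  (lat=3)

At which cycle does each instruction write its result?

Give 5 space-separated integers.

I0 mul r1: issue@1 deps=(None,None) exec_start@1 write@4
I1 add r4: issue@2 deps=(None,None) exec_start@2 write@5
I2 mul r2: issue@3 deps=(None,0) exec_start@4 write@7
I3 add r2: issue@4 deps=(None,0) exec_start@4 write@5
I4 mul r4: issue@5 deps=(3,3) exec_start@5 write@8

Answer: 4 5 7 5 8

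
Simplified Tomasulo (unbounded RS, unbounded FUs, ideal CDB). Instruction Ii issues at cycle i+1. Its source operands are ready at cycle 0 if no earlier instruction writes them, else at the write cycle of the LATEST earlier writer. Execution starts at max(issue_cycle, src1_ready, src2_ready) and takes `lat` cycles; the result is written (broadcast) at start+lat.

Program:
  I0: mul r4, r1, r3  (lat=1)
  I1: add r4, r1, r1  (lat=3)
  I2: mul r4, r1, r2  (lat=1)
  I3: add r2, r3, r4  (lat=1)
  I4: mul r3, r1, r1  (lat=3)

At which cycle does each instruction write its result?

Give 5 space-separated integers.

Answer: 2 5 4 5 8

Derivation:
I0 mul r4: issue@1 deps=(None,None) exec_start@1 write@2
I1 add r4: issue@2 deps=(None,None) exec_start@2 write@5
I2 mul r4: issue@3 deps=(None,None) exec_start@3 write@4
I3 add r2: issue@4 deps=(None,2) exec_start@4 write@5
I4 mul r3: issue@5 deps=(None,None) exec_start@5 write@8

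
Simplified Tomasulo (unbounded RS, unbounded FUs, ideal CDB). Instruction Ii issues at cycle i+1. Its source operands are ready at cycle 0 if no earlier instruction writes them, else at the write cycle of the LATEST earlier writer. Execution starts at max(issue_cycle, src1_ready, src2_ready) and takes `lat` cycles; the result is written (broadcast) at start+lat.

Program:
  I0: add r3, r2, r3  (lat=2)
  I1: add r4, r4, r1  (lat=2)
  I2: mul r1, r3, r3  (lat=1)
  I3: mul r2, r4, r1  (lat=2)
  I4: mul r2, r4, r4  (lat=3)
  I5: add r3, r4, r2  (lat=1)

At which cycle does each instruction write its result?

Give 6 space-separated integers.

I0 add r3: issue@1 deps=(None,None) exec_start@1 write@3
I1 add r4: issue@2 deps=(None,None) exec_start@2 write@4
I2 mul r1: issue@3 deps=(0,0) exec_start@3 write@4
I3 mul r2: issue@4 deps=(1,2) exec_start@4 write@6
I4 mul r2: issue@5 deps=(1,1) exec_start@5 write@8
I5 add r3: issue@6 deps=(1,4) exec_start@8 write@9

Answer: 3 4 4 6 8 9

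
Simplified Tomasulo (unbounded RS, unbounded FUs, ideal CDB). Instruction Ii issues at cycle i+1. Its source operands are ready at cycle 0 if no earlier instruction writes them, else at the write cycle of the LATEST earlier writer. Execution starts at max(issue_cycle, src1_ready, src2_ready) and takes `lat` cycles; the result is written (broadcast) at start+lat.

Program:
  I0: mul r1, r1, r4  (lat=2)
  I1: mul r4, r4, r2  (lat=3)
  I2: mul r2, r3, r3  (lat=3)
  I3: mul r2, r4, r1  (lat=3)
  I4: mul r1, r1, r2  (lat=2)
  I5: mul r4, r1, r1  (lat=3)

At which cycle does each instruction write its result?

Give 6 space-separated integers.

Answer: 3 5 6 8 10 13

Derivation:
I0 mul r1: issue@1 deps=(None,None) exec_start@1 write@3
I1 mul r4: issue@2 deps=(None,None) exec_start@2 write@5
I2 mul r2: issue@3 deps=(None,None) exec_start@3 write@6
I3 mul r2: issue@4 deps=(1,0) exec_start@5 write@8
I4 mul r1: issue@5 deps=(0,3) exec_start@8 write@10
I5 mul r4: issue@6 deps=(4,4) exec_start@10 write@13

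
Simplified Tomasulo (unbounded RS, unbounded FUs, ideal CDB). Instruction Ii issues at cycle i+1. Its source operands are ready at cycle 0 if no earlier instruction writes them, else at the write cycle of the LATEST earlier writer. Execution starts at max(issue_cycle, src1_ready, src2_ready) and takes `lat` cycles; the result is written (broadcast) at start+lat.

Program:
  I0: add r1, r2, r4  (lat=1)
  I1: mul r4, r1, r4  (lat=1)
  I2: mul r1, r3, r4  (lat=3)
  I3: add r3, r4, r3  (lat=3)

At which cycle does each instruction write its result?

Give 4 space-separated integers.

I0 add r1: issue@1 deps=(None,None) exec_start@1 write@2
I1 mul r4: issue@2 deps=(0,None) exec_start@2 write@3
I2 mul r1: issue@3 deps=(None,1) exec_start@3 write@6
I3 add r3: issue@4 deps=(1,None) exec_start@4 write@7

Answer: 2 3 6 7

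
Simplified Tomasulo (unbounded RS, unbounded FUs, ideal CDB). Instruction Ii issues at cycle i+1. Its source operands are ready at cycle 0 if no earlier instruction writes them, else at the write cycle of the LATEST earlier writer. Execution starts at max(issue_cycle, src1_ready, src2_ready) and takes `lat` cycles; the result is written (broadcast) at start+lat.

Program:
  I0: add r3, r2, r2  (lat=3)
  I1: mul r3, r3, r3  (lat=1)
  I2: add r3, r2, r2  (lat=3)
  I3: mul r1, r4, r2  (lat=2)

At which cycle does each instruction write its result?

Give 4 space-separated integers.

Answer: 4 5 6 6

Derivation:
I0 add r3: issue@1 deps=(None,None) exec_start@1 write@4
I1 mul r3: issue@2 deps=(0,0) exec_start@4 write@5
I2 add r3: issue@3 deps=(None,None) exec_start@3 write@6
I3 mul r1: issue@4 deps=(None,None) exec_start@4 write@6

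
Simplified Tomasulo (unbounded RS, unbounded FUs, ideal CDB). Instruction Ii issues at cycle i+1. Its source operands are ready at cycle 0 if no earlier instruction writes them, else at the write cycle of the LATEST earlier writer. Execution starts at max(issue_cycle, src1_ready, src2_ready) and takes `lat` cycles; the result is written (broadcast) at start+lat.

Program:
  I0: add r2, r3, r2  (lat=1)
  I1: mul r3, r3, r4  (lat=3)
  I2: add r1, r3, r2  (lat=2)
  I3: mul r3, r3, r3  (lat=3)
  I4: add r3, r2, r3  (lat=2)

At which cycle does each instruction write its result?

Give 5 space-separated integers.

Answer: 2 5 7 8 10

Derivation:
I0 add r2: issue@1 deps=(None,None) exec_start@1 write@2
I1 mul r3: issue@2 deps=(None,None) exec_start@2 write@5
I2 add r1: issue@3 deps=(1,0) exec_start@5 write@7
I3 mul r3: issue@4 deps=(1,1) exec_start@5 write@8
I4 add r3: issue@5 deps=(0,3) exec_start@8 write@10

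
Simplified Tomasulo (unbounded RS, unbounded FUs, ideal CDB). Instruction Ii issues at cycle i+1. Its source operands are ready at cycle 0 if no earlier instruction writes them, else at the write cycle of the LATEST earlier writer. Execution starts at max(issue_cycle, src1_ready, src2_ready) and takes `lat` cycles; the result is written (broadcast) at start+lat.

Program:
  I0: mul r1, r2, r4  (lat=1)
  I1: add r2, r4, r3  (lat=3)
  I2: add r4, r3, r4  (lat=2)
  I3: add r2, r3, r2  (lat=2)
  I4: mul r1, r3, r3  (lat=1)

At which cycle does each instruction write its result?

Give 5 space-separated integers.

I0 mul r1: issue@1 deps=(None,None) exec_start@1 write@2
I1 add r2: issue@2 deps=(None,None) exec_start@2 write@5
I2 add r4: issue@3 deps=(None,None) exec_start@3 write@5
I3 add r2: issue@4 deps=(None,1) exec_start@5 write@7
I4 mul r1: issue@5 deps=(None,None) exec_start@5 write@6

Answer: 2 5 5 7 6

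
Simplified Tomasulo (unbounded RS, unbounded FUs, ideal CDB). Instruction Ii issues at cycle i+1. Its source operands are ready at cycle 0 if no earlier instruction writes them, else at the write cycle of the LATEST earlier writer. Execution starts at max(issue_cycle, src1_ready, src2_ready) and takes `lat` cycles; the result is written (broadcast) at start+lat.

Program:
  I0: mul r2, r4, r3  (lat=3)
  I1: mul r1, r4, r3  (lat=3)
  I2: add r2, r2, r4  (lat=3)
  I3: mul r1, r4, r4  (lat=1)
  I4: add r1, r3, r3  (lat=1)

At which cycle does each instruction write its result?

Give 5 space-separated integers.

Answer: 4 5 7 5 6

Derivation:
I0 mul r2: issue@1 deps=(None,None) exec_start@1 write@4
I1 mul r1: issue@2 deps=(None,None) exec_start@2 write@5
I2 add r2: issue@3 deps=(0,None) exec_start@4 write@7
I3 mul r1: issue@4 deps=(None,None) exec_start@4 write@5
I4 add r1: issue@5 deps=(None,None) exec_start@5 write@6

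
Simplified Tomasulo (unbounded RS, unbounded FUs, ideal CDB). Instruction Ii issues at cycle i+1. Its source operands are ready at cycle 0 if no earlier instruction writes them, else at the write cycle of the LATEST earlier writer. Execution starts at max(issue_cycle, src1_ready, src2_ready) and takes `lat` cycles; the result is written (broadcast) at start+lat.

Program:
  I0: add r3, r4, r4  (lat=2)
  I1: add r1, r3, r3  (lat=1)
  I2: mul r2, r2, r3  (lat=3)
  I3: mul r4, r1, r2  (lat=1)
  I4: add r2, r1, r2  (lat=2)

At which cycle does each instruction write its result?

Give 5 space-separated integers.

Answer: 3 4 6 7 8

Derivation:
I0 add r3: issue@1 deps=(None,None) exec_start@1 write@3
I1 add r1: issue@2 deps=(0,0) exec_start@3 write@4
I2 mul r2: issue@3 deps=(None,0) exec_start@3 write@6
I3 mul r4: issue@4 deps=(1,2) exec_start@6 write@7
I4 add r2: issue@5 deps=(1,2) exec_start@6 write@8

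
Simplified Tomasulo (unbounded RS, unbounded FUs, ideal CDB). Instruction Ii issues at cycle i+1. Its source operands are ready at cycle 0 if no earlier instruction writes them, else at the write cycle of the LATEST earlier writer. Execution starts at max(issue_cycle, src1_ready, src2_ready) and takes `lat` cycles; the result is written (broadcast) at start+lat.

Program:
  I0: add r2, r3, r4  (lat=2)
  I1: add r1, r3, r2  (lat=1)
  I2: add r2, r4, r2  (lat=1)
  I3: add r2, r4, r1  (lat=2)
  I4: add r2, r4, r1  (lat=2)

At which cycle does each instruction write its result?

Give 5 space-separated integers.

I0 add r2: issue@1 deps=(None,None) exec_start@1 write@3
I1 add r1: issue@2 deps=(None,0) exec_start@3 write@4
I2 add r2: issue@3 deps=(None,0) exec_start@3 write@4
I3 add r2: issue@4 deps=(None,1) exec_start@4 write@6
I4 add r2: issue@5 deps=(None,1) exec_start@5 write@7

Answer: 3 4 4 6 7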